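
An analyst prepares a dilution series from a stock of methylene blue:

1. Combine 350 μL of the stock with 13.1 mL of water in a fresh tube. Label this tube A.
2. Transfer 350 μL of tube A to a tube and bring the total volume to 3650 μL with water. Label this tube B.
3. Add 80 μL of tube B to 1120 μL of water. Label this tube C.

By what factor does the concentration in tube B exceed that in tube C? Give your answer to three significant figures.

15.0

Step 1: 350 μL + 13.1 mL = 13450 μL total → factor 13450/350 = 38.429
Step 2: 350 μL brought to 3650 μL → factor 3650/350 = 10.429
Step 3: 80 μL + 1120 μL = 1200 μL total → factor 1200/80 = 15
Dilution factor to tube B = 400.76; to tube C = 6011.3
[tube B]/[tube C] = (factor to tube C)/(factor to tube B) = 6011.3/400.76 = 15.0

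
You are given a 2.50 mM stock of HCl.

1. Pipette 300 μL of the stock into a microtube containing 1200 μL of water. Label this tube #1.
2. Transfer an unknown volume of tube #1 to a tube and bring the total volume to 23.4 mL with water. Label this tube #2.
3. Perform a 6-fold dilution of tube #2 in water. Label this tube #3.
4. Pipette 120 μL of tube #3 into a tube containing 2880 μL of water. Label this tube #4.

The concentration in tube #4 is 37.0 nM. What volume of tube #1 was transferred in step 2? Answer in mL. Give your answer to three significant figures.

0.260 mL

Step 1: 300 μL + 1200 μL = 1500 μL total → factor 1500/300 = 5
Step 2: v brought to 23.4 mL → factor = 23.4 mL/v
Step 3: 6-fold → factor 6
Step 4: 120 μL + 2880 μL = 3000 μL total → factor 3000/120 = 25
Product of known-step factors = 750
Overall factor = 2.50 mM / (37.0 nM) = 67568
Step-2 factor = 67568 / 750 = 90.09
v = 23.4 mL / 90.09 = 0.260 mL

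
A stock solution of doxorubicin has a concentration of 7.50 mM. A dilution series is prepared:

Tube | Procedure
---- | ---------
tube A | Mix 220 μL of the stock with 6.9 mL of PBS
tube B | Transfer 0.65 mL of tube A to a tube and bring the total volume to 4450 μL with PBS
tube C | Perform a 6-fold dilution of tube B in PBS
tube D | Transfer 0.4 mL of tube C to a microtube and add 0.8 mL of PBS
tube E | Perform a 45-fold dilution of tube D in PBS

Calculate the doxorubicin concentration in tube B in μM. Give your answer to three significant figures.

Step 1: 220 μL + 6.9 mL = 7120 μL total → factor 7120/220 = 32.364
Step 2: 0.65 mL brought to 4450 μL → factor 4.45/0.65 = 6.8462
Dilution factor through tube B = 32.364 × 6.8462 = 221.57
[tube B] = 7.50 mM / 221.57 = 0.03385 mM = 33.8 μM

33.8 μM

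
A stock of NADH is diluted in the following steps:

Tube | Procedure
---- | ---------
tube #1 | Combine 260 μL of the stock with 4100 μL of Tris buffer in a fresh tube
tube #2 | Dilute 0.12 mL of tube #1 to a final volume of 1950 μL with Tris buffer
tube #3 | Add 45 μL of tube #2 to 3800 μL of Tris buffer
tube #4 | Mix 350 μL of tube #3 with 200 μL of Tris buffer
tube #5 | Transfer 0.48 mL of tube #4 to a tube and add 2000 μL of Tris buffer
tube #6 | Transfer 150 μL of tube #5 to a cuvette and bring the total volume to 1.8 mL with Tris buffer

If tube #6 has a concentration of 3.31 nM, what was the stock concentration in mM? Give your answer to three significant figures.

Step 1: 260 μL + 4100 μL = 4360 μL total → factor 4360/260 = 16.769
Step 2: 0.12 mL brought to 1950 μL → factor 1.95/0.12 = 16.25
Step 3: 45 μL + 3800 μL = 3845 μL total → factor 3845/45 = 85.444
Step 4: 350 μL + 200 μL = 550 μL total → factor 550/350 = 1.5714
Step 5: 0.48 mL + 2000 μL = 2.48 mL total → factor 2.48/0.48 = 5.1667
Step 6: 150 μL brought to 1.8 mL → factor 1800/150 = 12
Overall dilution factor = 16.769 × 16.25 × 85.444 × 1.5714 × 5.1667 × 12 = 2.2685 × 10^6
Stock = 3.31 nM × 2.2685 × 10^6 = 7.509 × 10^6 nM = 7.51 mM

7.51 mM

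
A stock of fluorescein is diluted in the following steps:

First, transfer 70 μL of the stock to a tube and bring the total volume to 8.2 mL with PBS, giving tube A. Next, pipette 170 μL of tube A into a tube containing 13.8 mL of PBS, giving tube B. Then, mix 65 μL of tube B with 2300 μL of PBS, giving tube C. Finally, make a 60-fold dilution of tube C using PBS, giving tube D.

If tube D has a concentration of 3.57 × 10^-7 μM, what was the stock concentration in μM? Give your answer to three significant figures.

Step 1: 70 μL brought to 8.2 mL → factor 8200/70 = 117.14
Step 2: 170 μL + 13.8 mL = 13970 μL total → factor 13970/170 = 82.176
Step 3: 65 μL + 2300 μL = 2365 μL total → factor 2365/65 = 36.385
Step 4: 60-fold → factor 60
Overall dilution factor = 117.14 × 82.176 × 36.385 × 60 = 2.1015 × 10^7
Stock = 3.57 × 10^-7 μM × 2.1015 × 10^7 = 7.50 μM

7.50 μM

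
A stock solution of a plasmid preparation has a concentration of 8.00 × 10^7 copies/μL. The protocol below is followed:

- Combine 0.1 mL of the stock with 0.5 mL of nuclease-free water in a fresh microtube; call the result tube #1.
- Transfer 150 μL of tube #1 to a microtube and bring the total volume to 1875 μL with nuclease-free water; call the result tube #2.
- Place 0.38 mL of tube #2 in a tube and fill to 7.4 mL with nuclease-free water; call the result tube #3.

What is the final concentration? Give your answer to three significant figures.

5.48 × 10^4 copies/μL

Step 1: 0.1 mL + 0.5 mL = 0.6 mL total → factor 0.6/0.1 = 6
Step 2: 150 μL brought to 1875 μL → factor 1875/150 = 12.5
Step 3: 0.38 mL brought to 7.4 mL → factor 7.4/0.38 = 19.474
Overall dilution factor = 6 × 12.5 × 19.474 = 1460.5
Final = 8.00 × 10^7 copies/μL / 1460.5 = 5.48 × 10^4 copies/μL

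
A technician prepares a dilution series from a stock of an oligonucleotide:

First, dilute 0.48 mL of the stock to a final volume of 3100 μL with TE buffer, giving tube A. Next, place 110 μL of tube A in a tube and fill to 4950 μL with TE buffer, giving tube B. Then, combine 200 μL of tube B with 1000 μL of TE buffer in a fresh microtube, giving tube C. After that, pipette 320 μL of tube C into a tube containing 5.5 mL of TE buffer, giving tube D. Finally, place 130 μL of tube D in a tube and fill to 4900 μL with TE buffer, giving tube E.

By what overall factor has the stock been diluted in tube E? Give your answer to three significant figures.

Step 1: 0.48 mL brought to 3100 μL → factor 3.1/0.48 = 6.4583
Step 2: 110 μL brought to 4950 μL → factor 4950/110 = 45
Step 3: 200 μL + 1000 μL = 1200 μL total → factor 1200/200 = 6
Step 4: 320 μL + 5.5 mL = 5820 μL total → factor 5820/320 = 18.188
Step 5: 130 μL brought to 4900 μL → factor 4900/130 = 37.692
Overall dilution factor = 6.4583 × 45 × 6 × 18.188 × 37.692 = 1.1954 × 10^6

1.20 × 10^6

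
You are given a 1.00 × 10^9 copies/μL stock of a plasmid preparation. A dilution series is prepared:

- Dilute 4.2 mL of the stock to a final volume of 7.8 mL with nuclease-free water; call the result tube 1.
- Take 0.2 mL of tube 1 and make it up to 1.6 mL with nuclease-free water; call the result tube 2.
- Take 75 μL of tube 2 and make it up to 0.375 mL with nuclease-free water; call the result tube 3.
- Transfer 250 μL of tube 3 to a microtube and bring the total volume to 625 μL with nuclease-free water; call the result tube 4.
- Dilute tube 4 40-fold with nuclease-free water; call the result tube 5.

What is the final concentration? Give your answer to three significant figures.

Step 1: 4.2 mL brought to 7.8 mL → factor 7.8/4.2 = 1.8571
Step 2: 0.2 mL brought to 1.6 mL → factor 1.6/0.2 = 8
Step 3: 75 μL brought to 0.375 mL → factor 375/75 = 5
Step 4: 250 μL brought to 625 μL → factor 625/250 = 2.5
Step 5: 40-fold → factor 40
Overall dilution factor = 1.8571 × 8 × 5 × 2.5 × 40 = 7428.6
Final = 1.00 × 10^9 copies/μL / 7428.6 = 1.35 × 10^5 copies/μL

1.35 × 10^5 copies/μL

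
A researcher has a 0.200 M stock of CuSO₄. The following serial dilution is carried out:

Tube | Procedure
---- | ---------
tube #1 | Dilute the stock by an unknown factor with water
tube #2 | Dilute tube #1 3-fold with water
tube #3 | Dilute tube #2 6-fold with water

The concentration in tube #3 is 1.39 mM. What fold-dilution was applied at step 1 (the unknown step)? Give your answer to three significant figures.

7.99-fold

Step 1: unknown factor x
Step 2: 3-fold → factor 3
Step 3: 6-fold → factor 6
Product of known-step factors = 18
Overall factor = 0.200 M / (1.39 mM) = 143.88
x = 143.88 / 18 = 7.99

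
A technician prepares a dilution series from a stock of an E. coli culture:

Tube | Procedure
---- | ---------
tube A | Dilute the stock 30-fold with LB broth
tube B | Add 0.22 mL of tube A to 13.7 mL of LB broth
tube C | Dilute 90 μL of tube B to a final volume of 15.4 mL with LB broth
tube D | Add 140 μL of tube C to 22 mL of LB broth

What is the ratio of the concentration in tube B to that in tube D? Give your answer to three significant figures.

2.71 × 10^4

Step 1: 30-fold → factor 30
Step 2: 0.22 mL + 13.7 mL = 13.92 mL total → factor 13.92/0.22 = 63.273
Step 3: 90 μL brought to 15.4 mL → factor 15400/90 = 171.11
Step 4: 140 μL + 22 mL = 22140 μL total → factor 22140/140 = 158.14
Dilution factor to tube B = 1898.2; to tube D = 5.1365 × 10^7
[tube B]/[tube D] = (factor to tube D)/(factor to tube B) = 5.1365 × 10^7/1898.2 = 2.71 × 10^4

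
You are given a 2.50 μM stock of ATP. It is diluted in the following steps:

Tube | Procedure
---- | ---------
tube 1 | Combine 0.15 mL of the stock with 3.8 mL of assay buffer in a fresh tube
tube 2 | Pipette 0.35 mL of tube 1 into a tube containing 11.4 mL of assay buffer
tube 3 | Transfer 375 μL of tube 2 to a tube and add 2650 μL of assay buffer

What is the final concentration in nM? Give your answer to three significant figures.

Step 1: 0.15 mL + 3.8 mL = 3.95 mL total → factor 3.95/0.15 = 26.333
Step 2: 0.35 mL + 11.4 mL = 11.75 mL total → factor 11.75/0.35 = 33.571
Step 3: 375 μL + 2650 μL = 3025 μL total → factor 3025/375 = 8.0667
Overall dilution factor = 26.333 × 33.571 × 8.0667 = 7131.3
Final = 2.50 μM / 7131.3 = 0.0003506 μM = 0.351 nM

0.351 nM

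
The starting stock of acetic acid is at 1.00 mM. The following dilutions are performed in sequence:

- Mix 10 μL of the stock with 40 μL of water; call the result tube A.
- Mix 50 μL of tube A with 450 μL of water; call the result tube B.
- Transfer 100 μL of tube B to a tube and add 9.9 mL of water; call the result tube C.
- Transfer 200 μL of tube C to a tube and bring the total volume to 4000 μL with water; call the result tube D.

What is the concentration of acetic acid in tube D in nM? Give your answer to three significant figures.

10.0 nM

Step 1: 10 μL + 40 μL = 50 μL total → factor 50/10 = 5
Step 2: 50 μL + 450 μL = 500 μL total → factor 500/50 = 10
Step 3: 100 μL + 9.9 mL = 10000 μL total → factor 10000/100 = 100
Step 4: 200 μL brought to 4000 μL → factor 4000/200 = 20
Overall dilution factor = 5 × 10 × 100 × 20 = 1 × 10^5
Final = 1.00 mM / 1 × 10^5 = 1.000 × 10^-5 mM = 10.0 nM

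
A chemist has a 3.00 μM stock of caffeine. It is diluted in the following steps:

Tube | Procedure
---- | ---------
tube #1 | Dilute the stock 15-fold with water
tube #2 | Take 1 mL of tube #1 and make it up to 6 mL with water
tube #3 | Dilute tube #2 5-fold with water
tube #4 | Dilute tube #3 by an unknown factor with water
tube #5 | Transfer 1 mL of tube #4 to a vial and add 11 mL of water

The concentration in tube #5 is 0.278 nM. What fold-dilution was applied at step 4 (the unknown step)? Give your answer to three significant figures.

2.00-fold

Step 1: 15-fold → factor 15
Step 2: 1 mL brought to 6 mL → factor 6/1 = 6
Step 3: 5-fold → factor 5
Step 4: unknown factor x
Step 5: 1 mL + 11 mL = 12 mL total → factor 12/1 = 12
Product of known-step factors = 5400
Overall factor = 3.00 μM / (0.278 nM) = 10791
x = 10791 / 5400 = 2.00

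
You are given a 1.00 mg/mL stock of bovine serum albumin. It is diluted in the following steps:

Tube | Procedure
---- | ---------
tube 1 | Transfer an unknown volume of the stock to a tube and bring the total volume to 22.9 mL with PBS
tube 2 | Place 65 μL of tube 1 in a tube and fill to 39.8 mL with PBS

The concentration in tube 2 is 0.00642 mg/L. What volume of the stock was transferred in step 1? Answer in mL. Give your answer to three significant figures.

0.0900 mL

Step 1: v brought to 22.9 mL → factor = 22.9 mL/v
Step 2: 65 μL brought to 39.8 mL → factor 39800/65 = 612.31
Product of known-step factors = 612.31
Overall factor = 1.00 mg/mL / (0.00642 mg/L) = 1.5576 × 10^5
Step-1 factor = 1.5576 × 10^5 / 612.31 = 254.39
v = 22.9 mL / 254.39 = 0.0900 mL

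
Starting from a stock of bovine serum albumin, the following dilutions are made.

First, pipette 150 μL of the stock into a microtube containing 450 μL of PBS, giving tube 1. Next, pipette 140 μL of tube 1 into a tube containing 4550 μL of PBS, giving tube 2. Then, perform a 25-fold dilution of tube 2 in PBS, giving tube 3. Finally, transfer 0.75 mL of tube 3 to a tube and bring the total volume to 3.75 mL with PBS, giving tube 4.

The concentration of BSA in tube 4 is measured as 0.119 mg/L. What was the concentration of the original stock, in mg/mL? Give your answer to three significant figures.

1.99 mg/mL

Step 1: 150 μL + 450 μL = 600 μL total → factor 600/150 = 4
Step 2: 140 μL + 4550 μL = 4690 μL total → factor 4690/140 = 33.5
Step 3: 25-fold → factor 25
Step 4: 0.75 mL brought to 3.75 mL → factor 3.75/0.75 = 5
Overall dilution factor = 4 × 33.5 × 25 × 5 = 16750
Stock = 0.119 mg/L × 16750 = 1993 mg/L = 1.99 mg/mL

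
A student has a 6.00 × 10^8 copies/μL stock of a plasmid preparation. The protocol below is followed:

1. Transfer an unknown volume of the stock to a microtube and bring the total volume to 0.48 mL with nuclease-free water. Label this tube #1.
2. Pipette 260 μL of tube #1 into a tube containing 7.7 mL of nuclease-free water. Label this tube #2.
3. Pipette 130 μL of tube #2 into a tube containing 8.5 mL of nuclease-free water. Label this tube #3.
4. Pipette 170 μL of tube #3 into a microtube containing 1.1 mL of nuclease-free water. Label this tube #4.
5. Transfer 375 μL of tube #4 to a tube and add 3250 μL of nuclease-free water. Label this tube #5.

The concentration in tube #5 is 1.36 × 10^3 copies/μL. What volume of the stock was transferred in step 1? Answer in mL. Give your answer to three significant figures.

Step 1: v brought to 0.48 mL → factor = 0.48 mL/v
Step 2: 260 μL + 7.7 mL = 7960 μL total → factor 7960/260 = 30.615
Step 3: 130 μL + 8.5 mL = 8630 μL total → factor 8630/130 = 66.385
Step 4: 170 μL + 1.1 mL = 1270 μL total → factor 1270/170 = 7.4706
Step 5: 375 μL + 3250 μL = 3625 μL total → factor 3625/375 = 9.6667
Product of known-step factors = 1.4677 × 10^5
Overall factor = 6.00 × 10^8 copies/μL / (1.36 × 10^3 copies/μL) = 4.4118 × 10^5
Step-1 factor = 4.4118 × 10^5 / 1.4677 × 10^5 = 3.0059
v = 0.48 mL / 3.0059 = 0.160 mL

0.160 mL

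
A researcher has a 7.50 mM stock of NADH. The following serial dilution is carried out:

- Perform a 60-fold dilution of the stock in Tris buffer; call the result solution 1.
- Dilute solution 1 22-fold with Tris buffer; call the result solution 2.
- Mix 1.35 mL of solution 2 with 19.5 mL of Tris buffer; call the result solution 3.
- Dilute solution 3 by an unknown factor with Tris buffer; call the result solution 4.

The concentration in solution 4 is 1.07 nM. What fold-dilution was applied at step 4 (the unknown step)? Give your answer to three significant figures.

344-fold

Step 1: 60-fold → factor 60
Step 2: 22-fold → factor 22
Step 3: 1.35 mL + 19.5 mL = 20.85 mL total → factor 20.85/1.35 = 15.444
Step 4: unknown factor x
Product of known-step factors = 20387
Overall factor = 7.50 mM / (1.07 nM) = 7.0093 × 10^6
x = 7.0093 × 10^6 / 20387 = 344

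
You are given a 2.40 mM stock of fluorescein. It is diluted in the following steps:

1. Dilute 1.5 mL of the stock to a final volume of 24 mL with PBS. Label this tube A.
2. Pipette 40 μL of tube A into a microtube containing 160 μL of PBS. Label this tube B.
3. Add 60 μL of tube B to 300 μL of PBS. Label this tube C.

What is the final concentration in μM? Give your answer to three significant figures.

5.00 μM

Step 1: 1.5 mL brought to 24 mL → factor 24/1.5 = 16
Step 2: 40 μL + 160 μL = 200 μL total → factor 200/40 = 5
Step 3: 60 μL + 300 μL = 360 μL total → factor 360/60 = 6
Overall dilution factor = 16 × 5 × 6 = 480
Final = 2.40 mM / 480 = 0.005000 mM = 5.00 μM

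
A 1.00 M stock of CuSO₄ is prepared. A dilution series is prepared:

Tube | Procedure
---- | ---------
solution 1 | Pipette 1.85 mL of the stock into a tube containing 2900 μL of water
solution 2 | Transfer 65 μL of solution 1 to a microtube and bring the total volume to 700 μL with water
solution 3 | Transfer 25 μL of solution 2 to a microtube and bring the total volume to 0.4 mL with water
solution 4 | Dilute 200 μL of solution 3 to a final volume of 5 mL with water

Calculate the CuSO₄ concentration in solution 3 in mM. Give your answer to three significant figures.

2.26 mM

Step 1: 1.85 mL + 2900 μL = 4.75 mL total → factor 4.75/1.85 = 2.5676
Step 2: 65 μL brought to 700 μL → factor 700/65 = 10.769
Step 3: 25 μL brought to 0.4 mL → factor 400/25 = 16
Dilution factor through solution 3 = 2.5676 × 10.769 × 16 = 442.41
[solution 3] = 1.00 M / 442.41 = 0.002260 M = 2.26 mM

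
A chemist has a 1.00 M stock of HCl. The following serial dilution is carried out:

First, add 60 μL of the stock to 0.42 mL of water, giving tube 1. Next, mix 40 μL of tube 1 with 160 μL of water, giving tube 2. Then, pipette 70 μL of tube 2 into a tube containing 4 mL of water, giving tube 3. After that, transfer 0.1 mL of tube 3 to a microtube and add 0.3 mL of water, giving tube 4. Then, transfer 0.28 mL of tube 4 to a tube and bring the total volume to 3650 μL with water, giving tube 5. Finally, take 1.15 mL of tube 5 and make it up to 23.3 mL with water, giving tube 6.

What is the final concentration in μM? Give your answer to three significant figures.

Step 1: 60 μL + 0.42 mL = 480 μL total → factor 480/60 = 8
Step 2: 40 μL + 160 μL = 200 μL total → factor 200/40 = 5
Step 3: 70 μL + 4 mL = 4070 μL total → factor 4070/70 = 58.143
Step 4: 0.1 mL + 0.3 mL = 0.4 mL total → factor 0.4/0.1 = 4
Step 5: 0.28 mL brought to 3650 μL → factor 3.65/0.28 = 13.036
Step 6: 1.15 mL brought to 23.3 mL → factor 23.3/1.15 = 20.261
Overall dilution factor = 8 × 5 × 58.143 × 4 × 13.036 × 20.261 = 2.457 × 10^6
Final = 1.00 M / 2.457 × 10^6 = 4.070 × 10^-7 M = 0.407 μM

0.407 μM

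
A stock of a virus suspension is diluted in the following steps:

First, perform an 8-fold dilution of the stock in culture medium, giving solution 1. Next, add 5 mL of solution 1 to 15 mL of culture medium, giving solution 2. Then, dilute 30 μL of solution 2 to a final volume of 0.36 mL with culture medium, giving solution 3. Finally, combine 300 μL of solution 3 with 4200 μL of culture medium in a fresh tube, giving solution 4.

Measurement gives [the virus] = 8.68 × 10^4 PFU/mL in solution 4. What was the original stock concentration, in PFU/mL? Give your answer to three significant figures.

Step 1: 8-fold → factor 8
Step 2: 5 mL + 15 mL = 20 mL total → factor 20/5 = 4
Step 3: 30 μL brought to 0.36 mL → factor 360/30 = 12
Step 4: 300 μL + 4200 μL = 4500 μL total → factor 4500/300 = 15
Overall dilution factor = 8 × 4 × 12 × 15 = 5760
Stock = 8.68 × 10^4 PFU/mL × 5760 = 5.00 × 10^8 PFU/mL

5.00 × 10^8 PFU/mL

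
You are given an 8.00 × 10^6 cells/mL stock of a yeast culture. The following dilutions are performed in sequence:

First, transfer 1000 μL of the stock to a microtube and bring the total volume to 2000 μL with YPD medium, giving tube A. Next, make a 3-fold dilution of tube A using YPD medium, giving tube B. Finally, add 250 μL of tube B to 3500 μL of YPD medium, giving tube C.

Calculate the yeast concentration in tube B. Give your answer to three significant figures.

Step 1: 1000 μL brought to 2000 μL → factor 2000/1000 = 2
Step 2: 3-fold → factor 3
Dilution factor through tube B = 2 × 3 = 6
[tube B] = 8.00 × 10^6 cells/mL / 6 = 1.33 × 10^6 cells/mL

1.33 × 10^6 cells/mL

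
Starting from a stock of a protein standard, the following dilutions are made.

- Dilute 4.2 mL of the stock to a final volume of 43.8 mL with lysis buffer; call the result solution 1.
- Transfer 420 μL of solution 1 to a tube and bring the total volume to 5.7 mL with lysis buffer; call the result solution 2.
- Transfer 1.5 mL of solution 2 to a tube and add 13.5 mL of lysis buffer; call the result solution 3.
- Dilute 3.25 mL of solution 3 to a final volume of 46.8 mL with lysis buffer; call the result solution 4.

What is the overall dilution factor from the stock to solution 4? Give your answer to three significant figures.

2.04 × 10^4

Step 1: 4.2 mL brought to 43.8 mL → factor 43.8/4.2 = 10.429
Step 2: 420 μL brought to 5.7 mL → factor 5700/420 = 13.571
Step 3: 1.5 mL + 13.5 mL = 15 mL total → factor 15/1.5 = 10
Step 4: 3.25 mL brought to 46.8 mL → factor 46.8/3.25 = 14.4
Overall dilution factor = 10.429 × 13.571 × 10 × 14.4 = 20380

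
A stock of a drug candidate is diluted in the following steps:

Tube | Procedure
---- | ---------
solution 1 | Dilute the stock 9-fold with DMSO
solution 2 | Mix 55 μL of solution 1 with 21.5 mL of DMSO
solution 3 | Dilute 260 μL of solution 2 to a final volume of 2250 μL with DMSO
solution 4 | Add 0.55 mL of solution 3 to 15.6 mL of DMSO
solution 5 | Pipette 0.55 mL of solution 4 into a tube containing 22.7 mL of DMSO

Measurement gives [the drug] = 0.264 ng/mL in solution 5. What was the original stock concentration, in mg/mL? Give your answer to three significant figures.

10.0 mg/mL

Step 1: 9-fold → factor 9
Step 2: 55 μL + 21.5 mL = 21555 μL total → factor 21555/55 = 391.91
Step 3: 260 μL brought to 2250 μL → factor 2250/260 = 8.6538
Step 4: 0.55 mL + 15.6 mL = 16.15 mL total → factor 16.15/0.55 = 29.364
Step 5: 0.55 mL + 22.7 mL = 23.25 mL total → factor 23.25/0.55 = 42.273
Overall dilution factor = 9 × 391.91 × 8.6538 × 29.364 × 42.273 = 3.7888 × 10^7
Stock = 0.264 ng/mL × 3.7888 × 10^7 = 1.000 × 10^7 ng/mL = 10.0 mg/mL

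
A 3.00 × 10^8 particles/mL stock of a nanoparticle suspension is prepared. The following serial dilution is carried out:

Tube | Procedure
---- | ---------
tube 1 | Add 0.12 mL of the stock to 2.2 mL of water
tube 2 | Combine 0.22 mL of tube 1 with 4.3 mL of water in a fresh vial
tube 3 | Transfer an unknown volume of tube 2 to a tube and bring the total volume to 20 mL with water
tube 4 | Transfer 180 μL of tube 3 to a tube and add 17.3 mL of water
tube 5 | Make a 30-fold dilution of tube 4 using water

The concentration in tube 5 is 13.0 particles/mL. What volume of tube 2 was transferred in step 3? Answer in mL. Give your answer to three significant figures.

Step 1: 0.12 mL + 2.2 mL = 2.32 mL total → factor 2.32/0.12 = 19.333
Step 2: 0.22 mL + 4.3 mL = 4.52 mL total → factor 4.52/0.22 = 20.545
Step 3: v brought to 20 mL → factor = 20 mL/v
Step 4: 180 μL + 17.3 mL = 17480 μL total → factor 17480/180 = 97.111
Step 5: 30-fold → factor 30
Product of known-step factors = 1.1572 × 10^6
Overall factor = 3.00 × 10^8 particles/mL / (13.0 particles/mL) = 2.3077 × 10^7
Step-3 factor = 2.3077 × 10^7 / 1.1572 × 10^6 = 19.942
v = 20 mL / 19.942 = 1.00 mL

1.00 mL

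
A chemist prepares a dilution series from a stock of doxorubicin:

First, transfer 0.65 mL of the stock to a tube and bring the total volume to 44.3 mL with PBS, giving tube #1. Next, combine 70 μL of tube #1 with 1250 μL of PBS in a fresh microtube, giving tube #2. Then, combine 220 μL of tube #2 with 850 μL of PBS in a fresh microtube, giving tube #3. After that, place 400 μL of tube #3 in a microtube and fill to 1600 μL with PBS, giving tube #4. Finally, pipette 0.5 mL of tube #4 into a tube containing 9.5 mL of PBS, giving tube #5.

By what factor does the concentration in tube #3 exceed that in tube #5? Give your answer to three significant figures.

80.0

Step 1: 0.65 mL brought to 44.3 mL → factor 44.3/0.65 = 68.154
Step 2: 70 μL + 1250 μL = 1320 μL total → factor 1320/70 = 18.857
Step 3: 220 μL + 850 μL = 1070 μL total → factor 1070/220 = 4.8636
Step 4: 400 μL brought to 1600 μL → factor 1600/400 = 4
Step 5: 0.5 mL + 9.5 mL = 10 mL total → factor 10/0.5 = 20
Dilution factor to tube #3 = 6250.7; to tube #5 = 5.0005 × 10^5
[tube #3]/[tube #5] = (factor to tube #5)/(factor to tube #3) = 5.0005 × 10^5/6250.7 = 80.0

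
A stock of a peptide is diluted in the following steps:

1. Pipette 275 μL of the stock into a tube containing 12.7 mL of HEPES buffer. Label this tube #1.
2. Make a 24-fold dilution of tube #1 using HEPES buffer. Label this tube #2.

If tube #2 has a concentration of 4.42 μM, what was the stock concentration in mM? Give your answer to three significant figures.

5.01 mM

Step 1: 275 μL + 12.7 mL = 12975 μL total → factor 12975/275 = 47.182
Step 2: 24-fold → factor 24
Overall dilution factor = 47.182 × 24 = 1132.4
Stock = 4.42 μM × 1132.4 = 5005 μM = 5.01 mM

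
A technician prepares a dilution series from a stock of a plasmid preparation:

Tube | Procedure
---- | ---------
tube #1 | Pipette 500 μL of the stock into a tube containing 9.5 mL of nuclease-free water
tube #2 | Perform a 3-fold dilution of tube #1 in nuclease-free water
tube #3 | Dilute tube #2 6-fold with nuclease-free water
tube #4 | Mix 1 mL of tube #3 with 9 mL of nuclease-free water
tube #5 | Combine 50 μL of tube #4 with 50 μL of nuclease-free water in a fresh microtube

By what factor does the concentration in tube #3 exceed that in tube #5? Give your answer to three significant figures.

20.0

Step 1: 500 μL + 9.5 mL = 10000 μL total → factor 10000/500 = 20
Step 2: 3-fold → factor 3
Step 3: 6-fold → factor 6
Step 4: 1 mL + 9 mL = 10 mL total → factor 10/1 = 10
Step 5: 50 μL + 50 μL = 100 μL total → factor 100/50 = 2
Dilution factor to tube #3 = 360; to tube #5 = 7200
[tube #3]/[tube #5] = (factor to tube #5)/(factor to tube #3) = 7200/360 = 20.0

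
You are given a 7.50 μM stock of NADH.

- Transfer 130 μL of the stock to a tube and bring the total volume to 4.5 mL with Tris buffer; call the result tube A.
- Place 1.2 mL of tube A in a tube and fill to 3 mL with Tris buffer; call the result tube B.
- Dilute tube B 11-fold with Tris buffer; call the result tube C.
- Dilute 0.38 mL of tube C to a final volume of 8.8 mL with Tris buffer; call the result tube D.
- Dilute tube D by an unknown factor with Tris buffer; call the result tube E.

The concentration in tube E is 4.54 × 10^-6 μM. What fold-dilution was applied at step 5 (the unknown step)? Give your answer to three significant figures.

Step 1: 130 μL brought to 4.5 mL → factor 4500/130 = 34.615
Step 2: 1.2 mL brought to 3 mL → factor 3/1.2 = 2.5
Step 3: 11-fold → factor 11
Step 4: 0.38 mL brought to 8.8 mL → factor 8.8/0.38 = 23.158
Step 5: unknown factor x
Product of known-step factors = 22045
Overall factor = 7.50 μM / (4.54 × 10^-6 μM) = 1.652 × 10^6
x = 1.652 × 10^6 / 22045 = 74.9

74.9-fold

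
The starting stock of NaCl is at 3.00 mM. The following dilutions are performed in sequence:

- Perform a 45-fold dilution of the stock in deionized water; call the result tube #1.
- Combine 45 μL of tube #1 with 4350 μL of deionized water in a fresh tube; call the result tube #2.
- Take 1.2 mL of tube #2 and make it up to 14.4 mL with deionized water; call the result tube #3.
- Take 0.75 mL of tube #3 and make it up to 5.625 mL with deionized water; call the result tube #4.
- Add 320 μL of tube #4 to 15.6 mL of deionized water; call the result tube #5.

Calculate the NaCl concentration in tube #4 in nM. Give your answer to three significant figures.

7.58 nM

Step 1: 45-fold → factor 45
Step 2: 45 μL + 4350 μL = 4395 μL total → factor 4395/45 = 97.667
Step 3: 1.2 mL brought to 14.4 mL → factor 14.4/1.2 = 12
Step 4: 0.75 mL brought to 5.625 mL → factor 5.625/0.75 = 7.5
Dilution factor through tube #4 = 45 × 97.667 × 12 × 7.5 = 3.9555 × 10^5
[tube #4] = 3.00 mM / 3.9555 × 10^5 = 7.584 × 10^-6 mM = 7.58 nM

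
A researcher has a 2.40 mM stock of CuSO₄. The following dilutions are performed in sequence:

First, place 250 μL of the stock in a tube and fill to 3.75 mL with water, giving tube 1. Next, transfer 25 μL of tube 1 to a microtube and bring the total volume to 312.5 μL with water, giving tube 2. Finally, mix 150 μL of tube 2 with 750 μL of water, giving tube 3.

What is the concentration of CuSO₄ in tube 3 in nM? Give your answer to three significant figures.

2.13 × 10^3 nM

Step 1: 250 μL brought to 3.75 mL → factor 3750/250 = 15
Step 2: 25 μL brought to 312.5 μL → factor 312.5/25 = 12.5
Step 3: 150 μL + 750 μL = 900 μL total → factor 900/150 = 6
Overall dilution factor = 15 × 12.5 × 6 = 1125
Final = 2.40 mM / 1125 = 0.002133 mM = 2.13 × 10^3 nM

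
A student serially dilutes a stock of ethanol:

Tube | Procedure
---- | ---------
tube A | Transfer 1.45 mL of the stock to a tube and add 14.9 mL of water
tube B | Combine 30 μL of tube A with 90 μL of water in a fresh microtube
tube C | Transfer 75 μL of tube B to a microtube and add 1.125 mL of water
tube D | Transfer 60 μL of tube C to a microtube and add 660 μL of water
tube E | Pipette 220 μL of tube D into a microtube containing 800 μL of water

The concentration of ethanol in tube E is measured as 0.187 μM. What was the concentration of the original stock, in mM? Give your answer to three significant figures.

Step 1: 1.45 mL + 14.9 mL = 16.35 mL total → factor 16.35/1.45 = 11.276
Step 2: 30 μL + 90 μL = 120 μL total → factor 120/30 = 4
Step 3: 75 μL + 1.125 mL = 1200 μL total → factor 1200/75 = 16
Step 4: 60 μL + 660 μL = 720 μL total → factor 720/60 = 12
Step 5: 220 μL + 800 μL = 1020 μL total → factor 1020/220 = 4.6364
Overall dilution factor = 11.276 × 4 × 16 × 12 × 4.6364 = 40150
Stock = 0.187 μM × 40150 = 7508 μM = 7.51 mM

7.51 mM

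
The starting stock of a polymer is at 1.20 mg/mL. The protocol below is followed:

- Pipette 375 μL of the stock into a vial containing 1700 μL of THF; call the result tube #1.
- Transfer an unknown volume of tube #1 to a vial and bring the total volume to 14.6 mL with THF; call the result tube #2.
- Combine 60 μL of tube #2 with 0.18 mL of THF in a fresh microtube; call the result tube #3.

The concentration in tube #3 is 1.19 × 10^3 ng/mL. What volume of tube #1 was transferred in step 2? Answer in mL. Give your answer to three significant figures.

0.320 mL

Step 1: 375 μL + 1700 μL = 2075 μL total → factor 2075/375 = 5.5333
Step 2: v brought to 14.6 mL → factor = 14.6 mL/v
Step 3: 60 μL + 0.18 mL = 240 μL total → factor 240/60 = 4
Product of known-step factors = 22.133
Overall factor = 1.20 mg/mL / (1.19 × 10^3 ng/mL) = 1008.4
Step-2 factor = 1008.4 / 22.133 = 45.56
v = 14.6 mL / 45.56 = 0.320 mL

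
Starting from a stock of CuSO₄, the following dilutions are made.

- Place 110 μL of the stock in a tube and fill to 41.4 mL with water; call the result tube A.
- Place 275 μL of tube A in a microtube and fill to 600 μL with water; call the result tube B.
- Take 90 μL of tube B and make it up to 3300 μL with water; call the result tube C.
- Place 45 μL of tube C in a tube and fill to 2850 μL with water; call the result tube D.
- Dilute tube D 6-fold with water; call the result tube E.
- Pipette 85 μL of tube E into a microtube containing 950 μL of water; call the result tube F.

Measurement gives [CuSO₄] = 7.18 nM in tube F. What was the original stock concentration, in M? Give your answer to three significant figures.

1.00 M

Step 1: 110 μL brought to 41.4 mL → factor 41400/110 = 376.36
Step 2: 275 μL brought to 600 μL → factor 600/275 = 2.1818
Step 3: 90 μL brought to 3300 μL → factor 3300/90 = 36.667
Step 4: 45 μL brought to 2850 μL → factor 2850/45 = 63.333
Step 5: 6-fold → factor 6
Step 6: 85 μL + 950 μL = 1035 μL total → factor 1035/85 = 12.176
Overall dilution factor = 376.36 × 2.1818 × 36.667 × 63.333 × 6 × 12.176 = 1.3932 × 10^8
Stock = 7.18 nM × 1.3932 × 10^8 = 1.000 × 10^9 nM = 1.00 M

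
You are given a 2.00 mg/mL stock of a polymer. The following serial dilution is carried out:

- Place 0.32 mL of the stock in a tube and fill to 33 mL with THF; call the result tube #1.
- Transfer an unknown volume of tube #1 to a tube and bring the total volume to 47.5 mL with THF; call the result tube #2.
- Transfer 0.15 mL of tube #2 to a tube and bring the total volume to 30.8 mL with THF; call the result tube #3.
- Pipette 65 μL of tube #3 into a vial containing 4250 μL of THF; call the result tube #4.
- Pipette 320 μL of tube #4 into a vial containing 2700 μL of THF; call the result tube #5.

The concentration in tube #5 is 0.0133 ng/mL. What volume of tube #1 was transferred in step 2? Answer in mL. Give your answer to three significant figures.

Step 1: 0.32 mL brought to 33 mL → factor 33/0.32 = 103.12
Step 2: v brought to 47.5 mL → factor = 47.5 mL/v
Step 3: 0.15 mL brought to 30.8 mL → factor 30.8/0.15 = 205.33
Step 4: 65 μL + 4250 μL = 4315 μL total → factor 4315/65 = 66.385
Step 5: 320 μL + 2700 μL = 3020 μL total → factor 3020/320 = 9.4375
Product of known-step factors = 1.3266 × 10^7
Overall factor = 2.00 mg/mL / (0.0133 ng/mL) = 1.5038 × 10^8
Step-2 factor = 1.5038 × 10^8 / 1.3266 × 10^7 = 11.335
v = 47.5 mL / 11.335 = 4.19 mL

4.19 mL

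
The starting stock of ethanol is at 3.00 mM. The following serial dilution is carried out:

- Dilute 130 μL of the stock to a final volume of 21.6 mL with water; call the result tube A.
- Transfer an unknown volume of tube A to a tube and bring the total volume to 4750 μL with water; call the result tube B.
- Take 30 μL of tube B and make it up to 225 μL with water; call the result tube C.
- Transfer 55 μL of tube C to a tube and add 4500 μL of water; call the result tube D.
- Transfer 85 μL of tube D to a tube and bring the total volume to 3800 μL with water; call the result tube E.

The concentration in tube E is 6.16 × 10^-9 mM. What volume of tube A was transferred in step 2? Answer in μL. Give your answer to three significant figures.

Step 1: 130 μL brought to 21.6 mL → factor 21600/130 = 166.15
Step 2: v brought to 4750 μL → factor = 4750 μL/v
Step 3: 30 μL brought to 225 μL → factor 225/30 = 7.5
Step 4: 55 μL + 4500 μL = 4555 μL total → factor 4555/55 = 82.818
Step 5: 85 μL brought to 3800 μL → factor 3800/85 = 44.706
Product of known-step factors = 4.6138 × 10^6
Overall factor = 3.00 mM / (6.16 × 10^-9 mM) = 4.8701 × 10^8
Step-2 factor = 4.8701 × 10^8 / 4.6138 × 10^6 = 105.55
v = 4750 μL / 105.55 = 45.0 μL

45.0 μL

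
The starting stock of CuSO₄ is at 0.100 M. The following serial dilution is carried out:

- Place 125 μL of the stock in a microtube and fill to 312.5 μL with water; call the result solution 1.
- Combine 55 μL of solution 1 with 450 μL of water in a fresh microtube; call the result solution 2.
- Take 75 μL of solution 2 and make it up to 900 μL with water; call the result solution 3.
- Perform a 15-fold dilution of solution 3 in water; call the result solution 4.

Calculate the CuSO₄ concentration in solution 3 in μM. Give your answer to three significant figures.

363 μM

Step 1: 125 μL brought to 312.5 μL → factor 312.5/125 = 2.5
Step 2: 55 μL + 450 μL = 505 μL total → factor 505/55 = 9.1818
Step 3: 75 μL brought to 900 μL → factor 900/75 = 12
Dilution factor through solution 3 = 2.5 × 9.1818 × 12 = 275.45
[solution 3] = 0.100 M / 275.45 = 0.0003630 M = 363 μM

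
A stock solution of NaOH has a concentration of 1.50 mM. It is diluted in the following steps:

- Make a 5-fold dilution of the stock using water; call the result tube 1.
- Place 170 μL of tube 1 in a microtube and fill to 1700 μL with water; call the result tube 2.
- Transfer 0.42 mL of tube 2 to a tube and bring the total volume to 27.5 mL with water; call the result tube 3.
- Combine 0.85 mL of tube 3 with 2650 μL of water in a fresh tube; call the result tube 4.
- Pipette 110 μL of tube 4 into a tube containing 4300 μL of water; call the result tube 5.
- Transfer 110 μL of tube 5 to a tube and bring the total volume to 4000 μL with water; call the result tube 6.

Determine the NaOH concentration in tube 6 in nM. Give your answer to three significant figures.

Step 1: 5-fold → factor 5
Step 2: 170 μL brought to 1700 μL → factor 1700/170 = 10
Step 3: 0.42 mL brought to 27.5 mL → factor 27.5/0.42 = 65.476
Step 4: 0.85 mL + 2650 μL = 3.5 mL total → factor 3.5/0.85 = 4.1176
Step 5: 110 μL + 4300 μL = 4410 μL total → factor 4410/110 = 40.091
Step 6: 110 μL brought to 4000 μL → factor 4000/110 = 36.364
Overall dilution factor = 5 × 10 × 65.476 × 4.1176 × 40.091 × 36.364 = 1.9652 × 10^7
Final = 1.50 mM / 1.9652 × 10^7 = 7.633 × 10^-8 mM = 0.0763 nM

0.0763 nM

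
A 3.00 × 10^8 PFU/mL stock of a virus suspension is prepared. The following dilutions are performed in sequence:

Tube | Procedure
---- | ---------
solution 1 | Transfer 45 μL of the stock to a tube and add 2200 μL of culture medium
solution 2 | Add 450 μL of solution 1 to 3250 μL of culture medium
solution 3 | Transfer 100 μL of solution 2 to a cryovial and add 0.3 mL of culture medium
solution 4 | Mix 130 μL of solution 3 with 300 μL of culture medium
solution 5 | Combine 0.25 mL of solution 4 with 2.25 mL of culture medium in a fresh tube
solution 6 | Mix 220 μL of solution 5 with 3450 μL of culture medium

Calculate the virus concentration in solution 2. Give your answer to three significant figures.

7.31 × 10^5 PFU/mL

Step 1: 45 μL + 2200 μL = 2245 μL total → factor 2245/45 = 49.889
Step 2: 450 μL + 3250 μL = 3700 μL total → factor 3700/450 = 8.2222
Dilution factor through solution 2 = 49.889 × 8.2222 = 410.2
[solution 2] = 3.00 × 10^8 PFU/mL / 410.2 = 7.31 × 10^5 PFU/mL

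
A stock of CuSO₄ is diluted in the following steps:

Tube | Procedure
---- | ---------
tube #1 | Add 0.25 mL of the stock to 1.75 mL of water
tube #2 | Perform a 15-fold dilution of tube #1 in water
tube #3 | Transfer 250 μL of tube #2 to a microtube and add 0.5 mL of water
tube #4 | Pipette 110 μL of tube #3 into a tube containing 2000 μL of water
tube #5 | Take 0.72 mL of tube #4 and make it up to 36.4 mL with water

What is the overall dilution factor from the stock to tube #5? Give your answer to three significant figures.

3.49 × 10^5

Step 1: 0.25 mL + 1.75 mL = 2 mL total → factor 2/0.25 = 8
Step 2: 15-fold → factor 15
Step 3: 250 μL + 0.5 mL = 750 μL total → factor 750/250 = 3
Step 4: 110 μL + 2000 μL = 2110 μL total → factor 2110/110 = 19.182
Step 5: 0.72 mL brought to 36.4 mL → factor 36.4/0.72 = 50.556
Overall dilution factor = 8 × 15 × 3 × 19.182 × 50.556 = 3.4911 × 10^5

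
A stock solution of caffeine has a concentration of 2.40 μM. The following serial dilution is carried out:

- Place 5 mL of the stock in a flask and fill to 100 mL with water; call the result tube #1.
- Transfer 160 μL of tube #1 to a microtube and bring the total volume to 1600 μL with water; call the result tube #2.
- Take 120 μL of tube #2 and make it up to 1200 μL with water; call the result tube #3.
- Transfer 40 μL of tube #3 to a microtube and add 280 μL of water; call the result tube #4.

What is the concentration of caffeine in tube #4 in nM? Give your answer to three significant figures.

Step 1: 5 mL brought to 100 mL → factor 100/5 = 20
Step 2: 160 μL brought to 1600 μL → factor 1600/160 = 10
Step 3: 120 μL brought to 1200 μL → factor 1200/120 = 10
Step 4: 40 μL + 280 μL = 320 μL total → factor 320/40 = 8
Overall dilution factor = 20 × 10 × 10 × 8 = 16000
Final = 2.40 μM / 16000 = 0.0001500 μM = 0.150 nM

0.150 nM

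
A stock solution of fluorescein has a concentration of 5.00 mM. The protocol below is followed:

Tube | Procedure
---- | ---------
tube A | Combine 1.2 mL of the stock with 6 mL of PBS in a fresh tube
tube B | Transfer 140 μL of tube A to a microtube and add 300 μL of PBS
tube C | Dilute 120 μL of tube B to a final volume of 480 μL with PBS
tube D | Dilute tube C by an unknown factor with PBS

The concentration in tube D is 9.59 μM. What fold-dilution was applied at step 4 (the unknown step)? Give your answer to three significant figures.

Step 1: 1.2 mL + 6 mL = 7.2 mL total → factor 7.2/1.2 = 6
Step 2: 140 μL + 300 μL = 440 μL total → factor 440/140 = 3.1429
Step 3: 120 μL brought to 480 μL → factor 480/120 = 4
Step 4: unknown factor x
Product of known-step factors = 75.429
Overall factor = 5.00 mM / (9.59 μM) = 521.38
x = 521.38 / 75.429 = 6.91

6.91-fold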